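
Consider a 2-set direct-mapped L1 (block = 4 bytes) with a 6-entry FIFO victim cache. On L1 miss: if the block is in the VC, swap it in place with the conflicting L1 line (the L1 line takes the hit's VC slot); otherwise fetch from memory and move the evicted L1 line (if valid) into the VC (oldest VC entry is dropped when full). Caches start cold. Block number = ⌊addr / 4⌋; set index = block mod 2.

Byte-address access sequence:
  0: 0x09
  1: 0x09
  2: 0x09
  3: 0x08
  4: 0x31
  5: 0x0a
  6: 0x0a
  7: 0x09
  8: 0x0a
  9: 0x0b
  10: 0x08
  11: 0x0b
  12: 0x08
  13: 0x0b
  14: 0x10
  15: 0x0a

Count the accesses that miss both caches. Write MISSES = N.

#0 0x9→b2/s0 MISS; vc=[]
#1 0x9→b2/s0 L1-HIT; vc=[]
#2 0x9→b2/s0 L1-HIT; vc=[]
#3 0x8→b2/s0 L1-HIT; vc=[]
#4 0x31→b12/s0 MISS; vc=[2]
#5 0xa→b2/s0 VC-HIT; vc=[12]
#6 0xa→b2/s0 L1-HIT; vc=[12]
#7 0x9→b2/s0 L1-HIT; vc=[12]
#8 0xa→b2/s0 L1-HIT; vc=[12]
#9 0xb→b2/s0 L1-HIT; vc=[12]
#10 0x8→b2/s0 L1-HIT; vc=[12]
#11 0xb→b2/s0 L1-HIT; vc=[12]
#12 0x8→b2/s0 L1-HIT; vc=[12]
#13 0xb→b2/s0 L1-HIT; vc=[12]
#14 0x10→b4/s0 MISS; vc=[12,2]
#15 0xa→b2/s0 VC-HIT; vc=[12,4]

MISSES = 3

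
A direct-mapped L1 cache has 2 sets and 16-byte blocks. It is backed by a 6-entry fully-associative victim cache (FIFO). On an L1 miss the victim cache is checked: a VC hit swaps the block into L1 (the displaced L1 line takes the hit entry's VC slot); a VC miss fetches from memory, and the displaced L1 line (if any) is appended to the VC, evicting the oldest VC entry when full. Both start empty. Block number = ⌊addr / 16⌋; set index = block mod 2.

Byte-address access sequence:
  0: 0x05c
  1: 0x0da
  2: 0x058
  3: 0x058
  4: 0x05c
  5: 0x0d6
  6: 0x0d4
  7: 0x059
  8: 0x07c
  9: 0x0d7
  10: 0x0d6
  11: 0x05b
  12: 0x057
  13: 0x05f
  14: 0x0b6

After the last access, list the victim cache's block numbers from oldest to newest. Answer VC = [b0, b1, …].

0: 0x5c (blk 5, set 1) → MISS  vc=[]
1: 0xda (blk 13, set 1) → MISS  vc=[5]
2: 0x58 (blk 5, set 1) → VC-HIT  vc=[13]
3: 0x58 (blk 5, set 1) → L1-HIT  vc=[13]
4: 0x5c (blk 5, set 1) → L1-HIT  vc=[13]
5: 0xd6 (blk 13, set 1) → VC-HIT  vc=[5]
6: 0xd4 (blk 13, set 1) → L1-HIT  vc=[5]
7: 0x59 (blk 5, set 1) → VC-HIT  vc=[13]
8: 0x7c (blk 7, set 1) → MISS  vc=[13, 5]
9: 0xd7 (blk 13, set 1) → VC-HIT  vc=[7, 5]
10: 0xd6 (blk 13, set 1) → L1-HIT  vc=[7, 5]
11: 0x5b (blk 5, set 1) → VC-HIT  vc=[7, 13]
12: 0x57 (blk 5, set 1) → L1-HIT  vc=[7, 13]
13: 0x5f (blk 5, set 1) → L1-HIT  vc=[7, 13]
14: 0xb6 (blk 11, set 1) → MISS  vc=[7, 13, 5]

VC = [7, 13, 5]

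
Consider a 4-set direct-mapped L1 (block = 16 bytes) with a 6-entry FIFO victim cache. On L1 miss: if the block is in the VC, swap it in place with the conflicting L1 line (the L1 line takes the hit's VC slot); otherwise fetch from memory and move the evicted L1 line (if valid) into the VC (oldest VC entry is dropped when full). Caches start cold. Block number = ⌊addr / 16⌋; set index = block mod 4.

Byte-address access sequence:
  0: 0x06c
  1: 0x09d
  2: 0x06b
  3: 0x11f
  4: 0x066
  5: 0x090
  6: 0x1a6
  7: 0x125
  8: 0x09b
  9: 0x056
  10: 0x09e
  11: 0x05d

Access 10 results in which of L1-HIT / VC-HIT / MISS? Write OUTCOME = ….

#0 0x6c→b6/s2 MISS; vc=[]
#1 0x9d→b9/s1 MISS; vc=[]
#2 0x6b→b6/s2 L1-HIT; vc=[]
#3 0x11f→b17/s1 MISS; vc=[9]
#4 0x66→b6/s2 L1-HIT; vc=[9]
#5 0x90→b9/s1 VC-HIT; vc=[17]
#6 0x1a6→b26/s2 MISS; vc=[17,6]
#7 0x125→b18/s2 MISS; vc=[17,6,26]
#8 0x9b→b9/s1 L1-HIT; vc=[17,6,26]
#9 0x56→b5/s1 MISS; vc=[17,6,26,9]
#10 0x9e→b9/s1 VC-HIT; vc=[17,6,26,5]
#11 0x5d→b5/s1 VC-HIT; vc=[17,6,26,9]

OUTCOME = VC-HIT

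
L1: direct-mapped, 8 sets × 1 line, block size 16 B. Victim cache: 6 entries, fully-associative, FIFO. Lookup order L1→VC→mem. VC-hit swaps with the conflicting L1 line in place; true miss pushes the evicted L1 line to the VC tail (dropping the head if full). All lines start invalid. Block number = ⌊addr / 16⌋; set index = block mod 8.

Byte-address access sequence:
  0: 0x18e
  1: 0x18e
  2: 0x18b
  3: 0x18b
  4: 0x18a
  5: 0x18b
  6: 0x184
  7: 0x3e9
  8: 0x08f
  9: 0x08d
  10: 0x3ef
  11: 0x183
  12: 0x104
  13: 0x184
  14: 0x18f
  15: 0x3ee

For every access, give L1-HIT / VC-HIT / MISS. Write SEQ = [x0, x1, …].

SEQ = [MISS, L1-HIT, L1-HIT, L1-HIT, L1-HIT, L1-HIT, L1-HIT, MISS, MISS, L1-HIT, L1-HIT, VC-HIT, MISS, VC-HIT, L1-HIT, L1-HIT]

#0 0x18e→b24/s0 MISS; vc=[]
#1 0x18e→b24/s0 L1-HIT; vc=[]
#2 0x18b→b24/s0 L1-HIT; vc=[]
#3 0x18b→b24/s0 L1-HIT; vc=[]
#4 0x18a→b24/s0 L1-HIT; vc=[]
#5 0x18b→b24/s0 L1-HIT; vc=[]
#6 0x184→b24/s0 L1-HIT; vc=[]
#7 0x3e9→b62/s6 MISS; vc=[]
#8 0x8f→b8/s0 MISS; vc=[24]
#9 0x8d→b8/s0 L1-HIT; vc=[24]
#10 0x3ef→b62/s6 L1-HIT; vc=[24]
#11 0x183→b24/s0 VC-HIT; vc=[8]
#12 0x104→b16/s0 MISS; vc=[8,24]
#13 0x184→b24/s0 VC-HIT; vc=[8,16]
#14 0x18f→b24/s0 L1-HIT; vc=[8,16]
#15 0x3ee→b62/s6 L1-HIT; vc=[8,16]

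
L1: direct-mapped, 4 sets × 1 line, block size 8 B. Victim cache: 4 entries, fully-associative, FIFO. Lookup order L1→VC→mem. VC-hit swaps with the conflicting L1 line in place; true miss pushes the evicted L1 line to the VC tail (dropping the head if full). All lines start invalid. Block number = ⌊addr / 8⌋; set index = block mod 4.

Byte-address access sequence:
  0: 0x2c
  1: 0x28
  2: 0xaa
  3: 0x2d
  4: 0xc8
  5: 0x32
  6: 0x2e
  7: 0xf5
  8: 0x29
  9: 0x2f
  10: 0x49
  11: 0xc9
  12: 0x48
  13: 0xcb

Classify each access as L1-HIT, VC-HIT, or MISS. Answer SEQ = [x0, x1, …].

#0 0x2c→b5/s1 MISS; vc=[]
#1 0x28→b5/s1 L1-HIT; vc=[]
#2 0xaa→b21/s1 MISS; vc=[5]
#3 0x2d→b5/s1 VC-HIT; vc=[21]
#4 0xc8→b25/s1 MISS; vc=[21,5]
#5 0x32→b6/s2 MISS; vc=[21,5]
#6 0x2e→b5/s1 VC-HIT; vc=[21,25]
#7 0xf5→b30/s2 MISS; vc=[21,25,6]
#8 0x29→b5/s1 L1-HIT; vc=[21,25,6]
#9 0x2f→b5/s1 L1-HIT; vc=[21,25,6]
#10 0x49→b9/s1 MISS; vc=[21,25,6,5]
#11 0xc9→b25/s1 VC-HIT; vc=[21,9,6,5]
#12 0x48→b9/s1 VC-HIT; vc=[21,25,6,5]
#13 0xcb→b25/s1 VC-HIT; vc=[21,9,6,5]

SEQ = [MISS, L1-HIT, MISS, VC-HIT, MISS, MISS, VC-HIT, MISS, L1-HIT, L1-HIT, MISS, VC-HIT, VC-HIT, VC-HIT]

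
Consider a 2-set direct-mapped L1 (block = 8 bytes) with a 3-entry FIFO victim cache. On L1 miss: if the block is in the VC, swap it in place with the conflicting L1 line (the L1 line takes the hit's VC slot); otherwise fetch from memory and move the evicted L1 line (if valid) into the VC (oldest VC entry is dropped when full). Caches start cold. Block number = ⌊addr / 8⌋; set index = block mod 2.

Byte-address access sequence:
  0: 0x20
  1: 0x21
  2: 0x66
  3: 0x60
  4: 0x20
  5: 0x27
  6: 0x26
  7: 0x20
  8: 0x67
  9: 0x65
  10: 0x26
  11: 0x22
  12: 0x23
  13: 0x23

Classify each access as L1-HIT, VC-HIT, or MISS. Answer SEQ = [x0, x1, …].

#0 0x20→b4/s0 MISS; vc=[]
#1 0x21→b4/s0 L1-HIT; vc=[]
#2 0x66→b12/s0 MISS; vc=[4]
#3 0x60→b12/s0 L1-HIT; vc=[4]
#4 0x20→b4/s0 VC-HIT; vc=[12]
#5 0x27→b4/s0 L1-HIT; vc=[12]
#6 0x26→b4/s0 L1-HIT; vc=[12]
#7 0x20→b4/s0 L1-HIT; vc=[12]
#8 0x67→b12/s0 VC-HIT; vc=[4]
#9 0x65→b12/s0 L1-HIT; vc=[4]
#10 0x26→b4/s0 VC-HIT; vc=[12]
#11 0x22→b4/s0 L1-HIT; vc=[12]
#12 0x23→b4/s0 L1-HIT; vc=[12]
#13 0x23→b4/s0 L1-HIT; vc=[12]

SEQ = [MISS, L1-HIT, MISS, L1-HIT, VC-HIT, L1-HIT, L1-HIT, L1-HIT, VC-HIT, L1-HIT, VC-HIT, L1-HIT, L1-HIT, L1-HIT]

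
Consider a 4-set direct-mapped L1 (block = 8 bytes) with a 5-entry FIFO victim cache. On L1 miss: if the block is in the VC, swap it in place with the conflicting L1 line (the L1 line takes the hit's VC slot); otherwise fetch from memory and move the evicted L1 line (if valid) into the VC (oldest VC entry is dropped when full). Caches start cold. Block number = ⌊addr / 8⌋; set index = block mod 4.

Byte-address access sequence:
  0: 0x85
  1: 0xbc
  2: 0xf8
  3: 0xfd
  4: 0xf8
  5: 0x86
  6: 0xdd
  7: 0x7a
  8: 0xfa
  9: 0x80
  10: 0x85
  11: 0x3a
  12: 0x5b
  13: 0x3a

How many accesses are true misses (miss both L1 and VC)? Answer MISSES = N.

MISSES = 7

#0 0x85→b16/s0 MISS; vc=[]
#1 0xbc→b23/s3 MISS; vc=[]
#2 0xf8→b31/s3 MISS; vc=[23]
#3 0xfd→b31/s3 L1-HIT; vc=[23]
#4 0xf8→b31/s3 L1-HIT; vc=[23]
#5 0x86→b16/s0 L1-HIT; vc=[23]
#6 0xdd→b27/s3 MISS; vc=[23,31]
#7 0x7a→b15/s3 MISS; vc=[23,31,27]
#8 0xfa→b31/s3 VC-HIT; vc=[23,15,27]
#9 0x80→b16/s0 L1-HIT; vc=[23,15,27]
#10 0x85→b16/s0 L1-HIT; vc=[23,15,27]
#11 0x3a→b7/s3 MISS; vc=[23,15,27,31]
#12 0x5b→b11/s3 MISS; vc=[23,15,27,31,7]
#13 0x3a→b7/s3 VC-HIT; vc=[23,15,27,31,11]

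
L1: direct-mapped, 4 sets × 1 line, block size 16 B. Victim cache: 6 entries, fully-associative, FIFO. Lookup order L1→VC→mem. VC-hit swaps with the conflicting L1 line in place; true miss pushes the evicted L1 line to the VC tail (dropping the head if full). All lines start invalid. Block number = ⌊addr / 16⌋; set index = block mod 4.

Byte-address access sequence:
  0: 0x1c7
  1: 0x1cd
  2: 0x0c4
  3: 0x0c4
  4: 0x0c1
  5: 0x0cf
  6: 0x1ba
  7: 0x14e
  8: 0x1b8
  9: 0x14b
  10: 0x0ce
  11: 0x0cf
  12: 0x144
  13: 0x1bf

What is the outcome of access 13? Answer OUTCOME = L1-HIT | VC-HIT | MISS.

OUTCOME = L1-HIT

#0 0x1c7→b28/s0 MISS; vc=[]
#1 0x1cd→b28/s0 L1-HIT; vc=[]
#2 0xc4→b12/s0 MISS; vc=[28]
#3 0xc4→b12/s0 L1-HIT; vc=[28]
#4 0xc1→b12/s0 L1-HIT; vc=[28]
#5 0xcf→b12/s0 L1-HIT; vc=[28]
#6 0x1ba→b27/s3 MISS; vc=[28]
#7 0x14e→b20/s0 MISS; vc=[28,12]
#8 0x1b8→b27/s3 L1-HIT; vc=[28,12]
#9 0x14b→b20/s0 L1-HIT; vc=[28,12]
#10 0xce→b12/s0 VC-HIT; vc=[28,20]
#11 0xcf→b12/s0 L1-HIT; vc=[28,20]
#12 0x144→b20/s0 VC-HIT; vc=[28,12]
#13 0x1bf→b27/s3 L1-HIT; vc=[28,12]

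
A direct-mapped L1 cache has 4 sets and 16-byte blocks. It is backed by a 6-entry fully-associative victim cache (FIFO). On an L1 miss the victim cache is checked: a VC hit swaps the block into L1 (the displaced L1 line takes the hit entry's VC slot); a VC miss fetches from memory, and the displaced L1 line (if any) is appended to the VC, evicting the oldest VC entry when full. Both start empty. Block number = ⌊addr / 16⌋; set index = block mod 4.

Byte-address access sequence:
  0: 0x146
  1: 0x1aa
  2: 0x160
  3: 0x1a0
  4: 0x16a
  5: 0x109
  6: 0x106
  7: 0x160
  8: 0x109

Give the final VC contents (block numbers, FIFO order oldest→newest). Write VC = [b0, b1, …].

  [0] addr=0x146 blk=20 s=0: MISS | VC []
  [1] addr=0x1aa blk=26 s=2: MISS | VC []
  [2] addr=0x160 blk=22 s=2: MISS | VC [26]
  [3] addr=0x1a0 blk=26 s=2: VC-HIT | VC [22]
  [4] addr=0x16a blk=22 s=2: VC-HIT | VC [26]
  [5] addr=0x109 blk=16 s=0: MISS | VC [26, 20]
  [6] addr=0x106 blk=16 s=0: L1-HIT | VC [26, 20]
  [7] addr=0x160 blk=22 s=2: L1-HIT | VC [26, 20]
  [8] addr=0x109 blk=16 s=0: L1-HIT | VC [26, 20]

VC = [26, 20]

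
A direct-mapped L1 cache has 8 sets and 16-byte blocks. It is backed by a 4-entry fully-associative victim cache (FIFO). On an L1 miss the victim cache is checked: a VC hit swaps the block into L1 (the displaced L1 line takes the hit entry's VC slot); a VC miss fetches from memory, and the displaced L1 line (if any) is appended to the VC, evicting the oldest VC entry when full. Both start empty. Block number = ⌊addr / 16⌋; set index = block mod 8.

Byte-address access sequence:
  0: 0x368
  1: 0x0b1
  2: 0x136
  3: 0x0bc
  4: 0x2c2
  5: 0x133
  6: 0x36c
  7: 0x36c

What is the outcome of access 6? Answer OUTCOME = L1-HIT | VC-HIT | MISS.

OUTCOME = L1-HIT

0: 0x368 (blk 54, set 6) → MISS  vc=[]
1: 0xb1 (blk 11, set 3) → MISS  vc=[]
2: 0x136 (blk 19, set 3) → MISS  vc=[11]
3: 0xbc (blk 11, set 3) → VC-HIT  vc=[19]
4: 0x2c2 (blk 44, set 4) → MISS  vc=[19]
5: 0x133 (blk 19, set 3) → VC-HIT  vc=[11]
6: 0x36c (blk 54, set 6) → L1-HIT  vc=[11]
7: 0x36c (blk 54, set 6) → L1-HIT  vc=[11]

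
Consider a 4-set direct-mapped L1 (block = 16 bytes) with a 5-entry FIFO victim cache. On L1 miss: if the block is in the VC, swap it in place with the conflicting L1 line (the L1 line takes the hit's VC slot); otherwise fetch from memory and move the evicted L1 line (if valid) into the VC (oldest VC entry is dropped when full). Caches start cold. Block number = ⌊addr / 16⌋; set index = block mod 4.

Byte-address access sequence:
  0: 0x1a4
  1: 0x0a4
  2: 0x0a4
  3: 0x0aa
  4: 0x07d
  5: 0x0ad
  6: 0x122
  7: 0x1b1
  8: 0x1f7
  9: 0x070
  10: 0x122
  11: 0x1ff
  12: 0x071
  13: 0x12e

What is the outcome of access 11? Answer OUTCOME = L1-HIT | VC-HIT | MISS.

OUTCOME = VC-HIT

  [0] addr=0x1a4 blk=26 s=2: MISS | VC []
  [1] addr=0xa4 blk=10 s=2: MISS | VC [26]
  [2] addr=0xa4 blk=10 s=2: L1-HIT | VC [26]
  [3] addr=0xaa blk=10 s=2: L1-HIT | VC [26]
  [4] addr=0x7d blk=7 s=3: MISS | VC [26]
  [5] addr=0xad blk=10 s=2: L1-HIT | VC [26]
  [6] addr=0x122 blk=18 s=2: MISS | VC [26, 10]
  [7] addr=0x1b1 blk=27 s=3: MISS | VC [26, 10, 7]
  [8] addr=0x1f7 blk=31 s=3: MISS | VC [26, 10, 7, 27]
  [9] addr=0x70 blk=7 s=3: VC-HIT | VC [26, 10, 31, 27]
  [10] addr=0x122 blk=18 s=2: L1-HIT | VC [26, 10, 31, 27]
  [11] addr=0x1ff blk=31 s=3: VC-HIT | VC [26, 10, 7, 27]
  [12] addr=0x71 blk=7 s=3: VC-HIT | VC [26, 10, 31, 27]
  [13] addr=0x12e blk=18 s=2: L1-HIT | VC [26, 10, 31, 27]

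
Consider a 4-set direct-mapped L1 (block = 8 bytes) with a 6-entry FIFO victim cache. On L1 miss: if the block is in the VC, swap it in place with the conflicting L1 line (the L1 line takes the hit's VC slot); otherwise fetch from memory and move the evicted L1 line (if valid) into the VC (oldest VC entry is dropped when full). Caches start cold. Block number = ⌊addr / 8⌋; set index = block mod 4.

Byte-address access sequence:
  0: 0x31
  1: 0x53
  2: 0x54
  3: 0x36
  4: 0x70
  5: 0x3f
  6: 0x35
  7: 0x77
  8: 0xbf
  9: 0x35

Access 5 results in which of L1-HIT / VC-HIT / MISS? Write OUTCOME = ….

#0 0x31→b6/s2 MISS; vc=[]
#1 0x53→b10/s2 MISS; vc=[6]
#2 0x54→b10/s2 L1-HIT; vc=[6]
#3 0x36→b6/s2 VC-HIT; vc=[10]
#4 0x70→b14/s2 MISS; vc=[10,6]
#5 0x3f→b7/s3 MISS; vc=[10,6]
#6 0x35→b6/s2 VC-HIT; vc=[10,14]
#7 0x77→b14/s2 VC-HIT; vc=[10,6]
#8 0xbf→b23/s3 MISS; vc=[10,6,7]
#9 0x35→b6/s2 VC-HIT; vc=[10,14,7]

OUTCOME = MISS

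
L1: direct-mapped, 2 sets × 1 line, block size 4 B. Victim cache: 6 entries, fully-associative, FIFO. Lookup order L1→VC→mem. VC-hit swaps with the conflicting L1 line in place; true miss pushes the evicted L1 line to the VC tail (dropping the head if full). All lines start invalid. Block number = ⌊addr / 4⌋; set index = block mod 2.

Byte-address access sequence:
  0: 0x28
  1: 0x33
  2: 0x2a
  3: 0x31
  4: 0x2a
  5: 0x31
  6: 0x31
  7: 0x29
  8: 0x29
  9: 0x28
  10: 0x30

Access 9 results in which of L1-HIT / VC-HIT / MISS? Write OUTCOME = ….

  [0] addr=0x28 blk=10 s=0: MISS | VC []
  [1] addr=0x33 blk=12 s=0: MISS | VC [10]
  [2] addr=0x2a blk=10 s=0: VC-HIT | VC [12]
  [3] addr=0x31 blk=12 s=0: VC-HIT | VC [10]
  [4] addr=0x2a blk=10 s=0: VC-HIT | VC [12]
  [5] addr=0x31 blk=12 s=0: VC-HIT | VC [10]
  [6] addr=0x31 blk=12 s=0: L1-HIT | VC [10]
  [7] addr=0x29 blk=10 s=0: VC-HIT | VC [12]
  [8] addr=0x29 blk=10 s=0: L1-HIT | VC [12]
  [9] addr=0x28 blk=10 s=0: L1-HIT | VC [12]
  [10] addr=0x30 blk=12 s=0: VC-HIT | VC [10]

OUTCOME = L1-HIT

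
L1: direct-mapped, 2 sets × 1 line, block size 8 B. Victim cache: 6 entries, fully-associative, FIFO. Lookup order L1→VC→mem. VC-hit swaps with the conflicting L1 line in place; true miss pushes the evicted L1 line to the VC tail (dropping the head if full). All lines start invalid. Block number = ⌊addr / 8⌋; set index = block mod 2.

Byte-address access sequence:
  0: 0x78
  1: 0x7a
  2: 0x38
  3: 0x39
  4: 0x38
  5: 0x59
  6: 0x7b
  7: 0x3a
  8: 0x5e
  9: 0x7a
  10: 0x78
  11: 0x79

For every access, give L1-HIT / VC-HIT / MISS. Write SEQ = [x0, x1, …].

  [0] addr=0x78 blk=15 s=1: MISS | VC []
  [1] addr=0x7a blk=15 s=1: L1-HIT | VC []
  [2] addr=0x38 blk=7 s=1: MISS | VC [15]
  [3] addr=0x39 blk=7 s=1: L1-HIT | VC [15]
  [4] addr=0x38 blk=7 s=1: L1-HIT | VC [15]
  [5] addr=0x59 blk=11 s=1: MISS | VC [15, 7]
  [6] addr=0x7b blk=15 s=1: VC-HIT | VC [11, 7]
  [7] addr=0x3a blk=7 s=1: VC-HIT | VC [11, 15]
  [8] addr=0x5e blk=11 s=1: VC-HIT | VC [7, 15]
  [9] addr=0x7a blk=15 s=1: VC-HIT | VC [7, 11]
  [10] addr=0x78 blk=15 s=1: L1-HIT | VC [7, 11]
  [11] addr=0x79 blk=15 s=1: L1-HIT | VC [7, 11]

SEQ = [MISS, L1-HIT, MISS, L1-HIT, L1-HIT, MISS, VC-HIT, VC-HIT, VC-HIT, VC-HIT, L1-HIT, L1-HIT]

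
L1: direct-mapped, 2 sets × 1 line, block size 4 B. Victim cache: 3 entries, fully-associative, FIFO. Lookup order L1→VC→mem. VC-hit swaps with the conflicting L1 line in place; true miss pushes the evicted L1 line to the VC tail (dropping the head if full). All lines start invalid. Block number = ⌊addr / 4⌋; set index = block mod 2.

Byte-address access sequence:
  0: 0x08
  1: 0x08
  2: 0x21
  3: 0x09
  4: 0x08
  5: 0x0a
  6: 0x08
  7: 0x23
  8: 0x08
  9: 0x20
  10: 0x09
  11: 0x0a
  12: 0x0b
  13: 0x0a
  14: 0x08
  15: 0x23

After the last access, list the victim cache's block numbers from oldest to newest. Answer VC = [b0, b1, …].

VC = [2]

0: 0x8 (blk 2, set 0) → MISS  vc=[]
1: 0x8 (blk 2, set 0) → L1-HIT  vc=[]
2: 0x21 (blk 8, set 0) → MISS  vc=[2]
3: 0x9 (blk 2, set 0) → VC-HIT  vc=[8]
4: 0x8 (blk 2, set 0) → L1-HIT  vc=[8]
5: 0xa (blk 2, set 0) → L1-HIT  vc=[8]
6: 0x8 (blk 2, set 0) → L1-HIT  vc=[8]
7: 0x23 (blk 8, set 0) → VC-HIT  vc=[2]
8: 0x8 (blk 2, set 0) → VC-HIT  vc=[8]
9: 0x20 (blk 8, set 0) → VC-HIT  vc=[2]
10: 0x9 (blk 2, set 0) → VC-HIT  vc=[8]
11: 0xa (blk 2, set 0) → L1-HIT  vc=[8]
12: 0xb (blk 2, set 0) → L1-HIT  vc=[8]
13: 0xa (blk 2, set 0) → L1-HIT  vc=[8]
14: 0x8 (blk 2, set 0) → L1-HIT  vc=[8]
15: 0x23 (blk 8, set 0) → VC-HIT  vc=[2]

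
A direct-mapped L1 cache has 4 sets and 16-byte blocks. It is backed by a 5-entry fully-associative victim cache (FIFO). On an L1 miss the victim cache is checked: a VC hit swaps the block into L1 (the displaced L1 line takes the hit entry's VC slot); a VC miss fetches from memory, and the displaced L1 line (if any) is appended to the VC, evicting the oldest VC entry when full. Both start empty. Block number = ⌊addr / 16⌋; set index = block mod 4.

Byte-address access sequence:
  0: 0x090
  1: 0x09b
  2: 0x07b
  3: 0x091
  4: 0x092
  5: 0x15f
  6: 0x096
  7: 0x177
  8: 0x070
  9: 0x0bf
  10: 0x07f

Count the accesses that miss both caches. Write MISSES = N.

MISSES = 5

#0 0x90→b9/s1 MISS; vc=[]
#1 0x9b→b9/s1 L1-HIT; vc=[]
#2 0x7b→b7/s3 MISS; vc=[]
#3 0x91→b9/s1 L1-HIT; vc=[]
#4 0x92→b9/s1 L1-HIT; vc=[]
#5 0x15f→b21/s1 MISS; vc=[9]
#6 0x96→b9/s1 VC-HIT; vc=[21]
#7 0x177→b23/s3 MISS; vc=[21,7]
#8 0x70→b7/s3 VC-HIT; vc=[21,23]
#9 0xbf→b11/s3 MISS; vc=[21,23,7]
#10 0x7f→b7/s3 VC-HIT; vc=[21,23,11]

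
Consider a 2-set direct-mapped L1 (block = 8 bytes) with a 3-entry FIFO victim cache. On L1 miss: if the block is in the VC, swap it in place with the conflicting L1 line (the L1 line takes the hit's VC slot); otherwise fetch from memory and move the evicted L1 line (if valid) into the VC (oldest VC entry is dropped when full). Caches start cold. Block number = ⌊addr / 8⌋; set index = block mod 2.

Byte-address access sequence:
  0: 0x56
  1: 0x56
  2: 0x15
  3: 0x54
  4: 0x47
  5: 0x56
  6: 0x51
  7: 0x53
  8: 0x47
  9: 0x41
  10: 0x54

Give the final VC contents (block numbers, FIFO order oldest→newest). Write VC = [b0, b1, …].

0: 0x56 (blk 10, set 0) → MISS  vc=[]
1: 0x56 (blk 10, set 0) → L1-HIT  vc=[]
2: 0x15 (blk 2, set 0) → MISS  vc=[10]
3: 0x54 (blk 10, set 0) → VC-HIT  vc=[2]
4: 0x47 (blk 8, set 0) → MISS  vc=[2, 10]
5: 0x56 (blk 10, set 0) → VC-HIT  vc=[2, 8]
6: 0x51 (blk 10, set 0) → L1-HIT  vc=[2, 8]
7: 0x53 (blk 10, set 0) → L1-HIT  vc=[2, 8]
8: 0x47 (blk 8, set 0) → VC-HIT  vc=[2, 10]
9: 0x41 (blk 8, set 0) → L1-HIT  vc=[2, 10]
10: 0x54 (blk 10, set 0) → VC-HIT  vc=[2, 8]

VC = [2, 8]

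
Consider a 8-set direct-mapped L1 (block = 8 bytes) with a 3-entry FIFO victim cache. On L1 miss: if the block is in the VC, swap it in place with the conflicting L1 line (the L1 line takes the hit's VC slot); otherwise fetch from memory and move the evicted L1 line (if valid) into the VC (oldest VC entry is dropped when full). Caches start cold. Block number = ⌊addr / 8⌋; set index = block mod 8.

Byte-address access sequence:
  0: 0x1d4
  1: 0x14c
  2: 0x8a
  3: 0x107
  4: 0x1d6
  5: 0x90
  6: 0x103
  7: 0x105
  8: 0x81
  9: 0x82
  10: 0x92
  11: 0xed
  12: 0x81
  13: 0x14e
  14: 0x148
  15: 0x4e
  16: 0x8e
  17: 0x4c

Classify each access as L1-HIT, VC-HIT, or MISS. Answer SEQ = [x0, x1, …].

SEQ = [MISS, MISS, MISS, MISS, L1-HIT, MISS, L1-HIT, L1-HIT, MISS, L1-HIT, L1-HIT, MISS, L1-HIT, VC-HIT, L1-HIT, MISS, MISS, VC-HIT]

  [0] addr=0x1d4 blk=58 s=2: MISS | VC []
  [1] addr=0x14c blk=41 s=1: MISS | VC []
  [2] addr=0x8a blk=17 s=1: MISS | VC [41]
  [3] addr=0x107 blk=32 s=0: MISS | VC [41]
  [4] addr=0x1d6 blk=58 s=2: L1-HIT | VC [41]
  [5] addr=0x90 blk=18 s=2: MISS | VC [41, 58]
  [6] addr=0x103 blk=32 s=0: L1-HIT | VC [41, 58]
  [7] addr=0x105 blk=32 s=0: L1-HIT | VC [41, 58]
  [8] addr=0x81 blk=16 s=0: MISS | VC [41, 58, 32]
  [9] addr=0x82 blk=16 s=0: L1-HIT | VC [41, 58, 32]
  [10] addr=0x92 blk=18 s=2: L1-HIT | VC [41, 58, 32]
  [11] addr=0xed blk=29 s=5: MISS | VC [41, 58, 32]
  [12] addr=0x81 blk=16 s=0: L1-HIT | VC [41, 58, 32]
  [13] addr=0x14e blk=41 s=1: VC-HIT | VC [17, 58, 32]
  [14] addr=0x148 blk=41 s=1: L1-HIT | VC [17, 58, 32]
  [15] addr=0x4e blk=9 s=1: MISS | VC [58, 32, 41]
  [16] addr=0x8e blk=17 s=1: MISS | VC [32, 41, 9]
  [17] addr=0x4c blk=9 s=1: VC-HIT | VC [32, 41, 17]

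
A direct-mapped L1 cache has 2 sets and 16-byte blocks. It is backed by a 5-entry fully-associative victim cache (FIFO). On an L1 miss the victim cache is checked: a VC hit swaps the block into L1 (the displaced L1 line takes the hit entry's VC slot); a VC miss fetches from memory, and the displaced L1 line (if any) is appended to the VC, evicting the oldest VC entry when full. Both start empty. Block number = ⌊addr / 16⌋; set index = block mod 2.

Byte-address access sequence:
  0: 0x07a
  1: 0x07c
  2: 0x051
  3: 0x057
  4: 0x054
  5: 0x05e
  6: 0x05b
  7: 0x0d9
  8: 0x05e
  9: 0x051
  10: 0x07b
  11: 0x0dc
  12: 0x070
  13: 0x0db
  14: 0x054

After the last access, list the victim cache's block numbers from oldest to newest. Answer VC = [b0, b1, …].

VC = [13, 7]

  [0] addr=0x7a blk=7 s=1: MISS | VC []
  [1] addr=0x7c blk=7 s=1: L1-HIT | VC []
  [2] addr=0x51 blk=5 s=1: MISS | VC [7]
  [3] addr=0x57 blk=5 s=1: L1-HIT | VC [7]
  [4] addr=0x54 blk=5 s=1: L1-HIT | VC [7]
  [5] addr=0x5e blk=5 s=1: L1-HIT | VC [7]
  [6] addr=0x5b blk=5 s=1: L1-HIT | VC [7]
  [7] addr=0xd9 blk=13 s=1: MISS | VC [7, 5]
  [8] addr=0x5e blk=5 s=1: VC-HIT | VC [7, 13]
  [9] addr=0x51 blk=5 s=1: L1-HIT | VC [7, 13]
  [10] addr=0x7b blk=7 s=1: VC-HIT | VC [5, 13]
  [11] addr=0xdc blk=13 s=1: VC-HIT | VC [5, 7]
  [12] addr=0x70 blk=7 s=1: VC-HIT | VC [5, 13]
  [13] addr=0xdb blk=13 s=1: VC-HIT | VC [5, 7]
  [14] addr=0x54 blk=5 s=1: VC-HIT | VC [13, 7]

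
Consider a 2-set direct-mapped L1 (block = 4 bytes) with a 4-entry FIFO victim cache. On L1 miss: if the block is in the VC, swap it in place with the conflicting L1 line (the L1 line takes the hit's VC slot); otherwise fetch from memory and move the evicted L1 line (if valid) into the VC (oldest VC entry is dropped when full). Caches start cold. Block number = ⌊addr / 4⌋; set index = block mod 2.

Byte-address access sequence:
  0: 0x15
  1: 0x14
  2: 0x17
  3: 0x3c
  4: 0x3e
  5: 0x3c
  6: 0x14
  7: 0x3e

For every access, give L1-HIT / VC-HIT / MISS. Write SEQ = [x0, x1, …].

SEQ = [MISS, L1-HIT, L1-HIT, MISS, L1-HIT, L1-HIT, VC-HIT, VC-HIT]

  [0] addr=0x15 blk=5 s=1: MISS | VC []
  [1] addr=0x14 blk=5 s=1: L1-HIT | VC []
  [2] addr=0x17 blk=5 s=1: L1-HIT | VC []
  [3] addr=0x3c blk=15 s=1: MISS | VC [5]
  [4] addr=0x3e blk=15 s=1: L1-HIT | VC [5]
  [5] addr=0x3c blk=15 s=1: L1-HIT | VC [5]
  [6] addr=0x14 blk=5 s=1: VC-HIT | VC [15]
  [7] addr=0x3e blk=15 s=1: VC-HIT | VC [5]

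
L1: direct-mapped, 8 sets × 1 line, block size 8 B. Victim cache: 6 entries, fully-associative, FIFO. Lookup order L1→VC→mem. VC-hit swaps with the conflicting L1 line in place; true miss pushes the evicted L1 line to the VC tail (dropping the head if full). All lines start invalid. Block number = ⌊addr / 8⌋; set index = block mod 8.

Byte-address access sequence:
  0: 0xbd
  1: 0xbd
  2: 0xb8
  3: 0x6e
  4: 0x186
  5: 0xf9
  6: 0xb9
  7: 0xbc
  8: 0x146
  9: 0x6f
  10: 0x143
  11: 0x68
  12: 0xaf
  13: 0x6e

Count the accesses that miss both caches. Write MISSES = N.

  [0] addr=0xbd blk=23 s=7: MISS | VC []
  [1] addr=0xbd blk=23 s=7: L1-HIT | VC []
  [2] addr=0xb8 blk=23 s=7: L1-HIT | VC []
  [3] addr=0x6e blk=13 s=5: MISS | VC []
  [4] addr=0x186 blk=48 s=0: MISS | VC []
  [5] addr=0xf9 blk=31 s=7: MISS | VC [23]
  [6] addr=0xb9 blk=23 s=7: VC-HIT | VC [31]
  [7] addr=0xbc blk=23 s=7: L1-HIT | VC [31]
  [8] addr=0x146 blk=40 s=0: MISS | VC [31, 48]
  [9] addr=0x6f blk=13 s=5: L1-HIT | VC [31, 48]
  [10] addr=0x143 blk=40 s=0: L1-HIT | VC [31, 48]
  [11] addr=0x68 blk=13 s=5: L1-HIT | VC [31, 48]
  [12] addr=0xaf blk=21 s=5: MISS | VC [31, 48, 13]
  [13] addr=0x6e blk=13 s=5: VC-HIT | VC [31, 48, 21]

MISSES = 6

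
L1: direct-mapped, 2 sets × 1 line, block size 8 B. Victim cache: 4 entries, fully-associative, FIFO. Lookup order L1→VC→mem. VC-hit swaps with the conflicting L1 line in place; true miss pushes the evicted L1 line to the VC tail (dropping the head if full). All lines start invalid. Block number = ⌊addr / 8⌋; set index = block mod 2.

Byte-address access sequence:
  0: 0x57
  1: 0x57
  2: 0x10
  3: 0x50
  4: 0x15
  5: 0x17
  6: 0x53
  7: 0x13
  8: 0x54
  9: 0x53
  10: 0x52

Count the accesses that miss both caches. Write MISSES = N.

#0 0x57→b10/s0 MISS; vc=[]
#1 0x57→b10/s0 L1-HIT; vc=[]
#2 0x10→b2/s0 MISS; vc=[10]
#3 0x50→b10/s0 VC-HIT; vc=[2]
#4 0x15→b2/s0 VC-HIT; vc=[10]
#5 0x17→b2/s0 L1-HIT; vc=[10]
#6 0x53→b10/s0 VC-HIT; vc=[2]
#7 0x13→b2/s0 VC-HIT; vc=[10]
#8 0x54→b10/s0 VC-HIT; vc=[2]
#9 0x53→b10/s0 L1-HIT; vc=[2]
#10 0x52→b10/s0 L1-HIT; vc=[2]

MISSES = 2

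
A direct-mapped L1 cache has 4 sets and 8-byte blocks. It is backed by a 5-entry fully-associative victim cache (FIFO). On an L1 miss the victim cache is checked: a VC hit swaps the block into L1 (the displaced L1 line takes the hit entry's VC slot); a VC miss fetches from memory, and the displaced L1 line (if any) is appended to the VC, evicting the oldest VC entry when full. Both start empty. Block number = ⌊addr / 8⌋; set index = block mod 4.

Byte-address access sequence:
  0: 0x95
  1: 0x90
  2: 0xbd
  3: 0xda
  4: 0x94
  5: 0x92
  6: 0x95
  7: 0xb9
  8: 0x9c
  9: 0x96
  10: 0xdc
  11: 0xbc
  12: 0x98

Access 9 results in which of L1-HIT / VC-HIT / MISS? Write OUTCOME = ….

  [0] addr=0x95 blk=18 s=2: MISS | VC []
  [1] addr=0x90 blk=18 s=2: L1-HIT | VC []
  [2] addr=0xbd blk=23 s=3: MISS | VC []
  [3] addr=0xda blk=27 s=3: MISS | VC [23]
  [4] addr=0x94 blk=18 s=2: L1-HIT | VC [23]
  [5] addr=0x92 blk=18 s=2: L1-HIT | VC [23]
  [6] addr=0x95 blk=18 s=2: L1-HIT | VC [23]
  [7] addr=0xb9 blk=23 s=3: VC-HIT | VC [27]
  [8] addr=0x9c blk=19 s=3: MISS | VC [27, 23]
  [9] addr=0x96 blk=18 s=2: L1-HIT | VC [27, 23]
  [10] addr=0xdc blk=27 s=3: VC-HIT | VC [19, 23]
  [11] addr=0xbc blk=23 s=3: VC-HIT | VC [19, 27]
  [12] addr=0x98 blk=19 s=3: VC-HIT | VC [23, 27]

OUTCOME = L1-HIT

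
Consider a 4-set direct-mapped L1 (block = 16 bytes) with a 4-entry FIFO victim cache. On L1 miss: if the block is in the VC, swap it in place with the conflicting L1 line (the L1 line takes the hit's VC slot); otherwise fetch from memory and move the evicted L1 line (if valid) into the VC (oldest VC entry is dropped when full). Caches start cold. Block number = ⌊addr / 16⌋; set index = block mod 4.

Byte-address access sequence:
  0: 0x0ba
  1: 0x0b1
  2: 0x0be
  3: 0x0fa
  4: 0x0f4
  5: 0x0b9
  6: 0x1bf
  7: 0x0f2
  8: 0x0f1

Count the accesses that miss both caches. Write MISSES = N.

#0 0xba→b11/s3 MISS; vc=[]
#1 0xb1→b11/s3 L1-HIT; vc=[]
#2 0xbe→b11/s3 L1-HIT; vc=[]
#3 0xfa→b15/s3 MISS; vc=[11]
#4 0xf4→b15/s3 L1-HIT; vc=[11]
#5 0xb9→b11/s3 VC-HIT; vc=[15]
#6 0x1bf→b27/s3 MISS; vc=[15,11]
#7 0xf2→b15/s3 VC-HIT; vc=[27,11]
#8 0xf1→b15/s3 L1-HIT; vc=[27,11]

MISSES = 3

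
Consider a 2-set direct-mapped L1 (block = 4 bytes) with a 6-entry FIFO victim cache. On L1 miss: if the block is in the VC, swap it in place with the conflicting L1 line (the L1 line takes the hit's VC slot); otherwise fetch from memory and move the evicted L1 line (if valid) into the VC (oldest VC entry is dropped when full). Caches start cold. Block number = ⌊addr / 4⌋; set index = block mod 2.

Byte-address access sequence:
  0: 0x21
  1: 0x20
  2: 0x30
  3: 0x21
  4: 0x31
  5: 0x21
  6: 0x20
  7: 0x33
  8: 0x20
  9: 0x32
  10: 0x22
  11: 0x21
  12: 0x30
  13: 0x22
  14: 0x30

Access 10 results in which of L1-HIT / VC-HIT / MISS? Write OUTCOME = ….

#0 0x21→b8/s0 MISS; vc=[]
#1 0x20→b8/s0 L1-HIT; vc=[]
#2 0x30→b12/s0 MISS; vc=[8]
#3 0x21→b8/s0 VC-HIT; vc=[12]
#4 0x31→b12/s0 VC-HIT; vc=[8]
#5 0x21→b8/s0 VC-HIT; vc=[12]
#6 0x20→b8/s0 L1-HIT; vc=[12]
#7 0x33→b12/s0 VC-HIT; vc=[8]
#8 0x20→b8/s0 VC-HIT; vc=[12]
#9 0x32→b12/s0 VC-HIT; vc=[8]
#10 0x22→b8/s0 VC-HIT; vc=[12]
#11 0x21→b8/s0 L1-HIT; vc=[12]
#12 0x30→b12/s0 VC-HIT; vc=[8]
#13 0x22→b8/s0 VC-HIT; vc=[12]
#14 0x30→b12/s0 VC-HIT; vc=[8]

OUTCOME = VC-HIT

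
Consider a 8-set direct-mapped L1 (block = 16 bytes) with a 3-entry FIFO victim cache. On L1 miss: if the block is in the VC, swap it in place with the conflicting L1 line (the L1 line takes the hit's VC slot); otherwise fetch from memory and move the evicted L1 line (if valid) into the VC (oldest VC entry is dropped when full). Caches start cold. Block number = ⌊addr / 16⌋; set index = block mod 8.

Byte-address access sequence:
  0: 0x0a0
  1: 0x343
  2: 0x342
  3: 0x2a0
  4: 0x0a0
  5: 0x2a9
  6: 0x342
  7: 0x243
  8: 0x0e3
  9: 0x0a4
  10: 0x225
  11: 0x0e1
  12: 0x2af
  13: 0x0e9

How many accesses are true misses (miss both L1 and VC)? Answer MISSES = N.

MISSES = 6

  [0] addr=0xa0 blk=10 s=2: MISS | VC []
  [1] addr=0x343 blk=52 s=4: MISS | VC []
  [2] addr=0x342 blk=52 s=4: L1-HIT | VC []
  [3] addr=0x2a0 blk=42 s=2: MISS | VC [10]
  [4] addr=0xa0 blk=10 s=2: VC-HIT | VC [42]
  [5] addr=0x2a9 blk=42 s=2: VC-HIT | VC [10]
  [6] addr=0x342 blk=52 s=4: L1-HIT | VC [10]
  [7] addr=0x243 blk=36 s=4: MISS | VC [10, 52]
  [8] addr=0xe3 blk=14 s=6: MISS | VC [10, 52]
  [9] addr=0xa4 blk=10 s=2: VC-HIT | VC [42, 52]
  [10] addr=0x225 blk=34 s=2: MISS | VC [42, 52, 10]
  [11] addr=0xe1 blk=14 s=6: L1-HIT | VC [42, 52, 10]
  [12] addr=0x2af blk=42 s=2: VC-HIT | VC [34, 52, 10]
  [13] addr=0xe9 blk=14 s=6: L1-HIT | VC [34, 52, 10]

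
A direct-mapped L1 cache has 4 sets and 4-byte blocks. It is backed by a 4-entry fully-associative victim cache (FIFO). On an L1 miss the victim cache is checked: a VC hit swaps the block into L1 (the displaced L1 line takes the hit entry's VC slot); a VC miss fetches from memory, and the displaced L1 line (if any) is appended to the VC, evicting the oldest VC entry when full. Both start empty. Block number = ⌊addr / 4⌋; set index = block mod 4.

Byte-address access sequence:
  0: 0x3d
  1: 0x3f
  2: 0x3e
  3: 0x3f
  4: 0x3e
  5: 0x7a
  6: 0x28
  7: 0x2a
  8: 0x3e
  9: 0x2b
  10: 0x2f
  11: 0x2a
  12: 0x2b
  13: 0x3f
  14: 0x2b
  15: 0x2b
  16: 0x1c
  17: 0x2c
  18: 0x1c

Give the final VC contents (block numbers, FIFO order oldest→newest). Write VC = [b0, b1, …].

VC = [30, 11, 15]

#0 0x3d→b15/s3 MISS; vc=[]
#1 0x3f→b15/s3 L1-HIT; vc=[]
#2 0x3e→b15/s3 L1-HIT; vc=[]
#3 0x3f→b15/s3 L1-HIT; vc=[]
#4 0x3e→b15/s3 L1-HIT; vc=[]
#5 0x7a→b30/s2 MISS; vc=[]
#6 0x28→b10/s2 MISS; vc=[30]
#7 0x2a→b10/s2 L1-HIT; vc=[30]
#8 0x3e→b15/s3 L1-HIT; vc=[30]
#9 0x2b→b10/s2 L1-HIT; vc=[30]
#10 0x2f→b11/s3 MISS; vc=[30,15]
#11 0x2a→b10/s2 L1-HIT; vc=[30,15]
#12 0x2b→b10/s2 L1-HIT; vc=[30,15]
#13 0x3f→b15/s3 VC-HIT; vc=[30,11]
#14 0x2b→b10/s2 L1-HIT; vc=[30,11]
#15 0x2b→b10/s2 L1-HIT; vc=[30,11]
#16 0x1c→b7/s3 MISS; vc=[30,11,15]
#17 0x2c→b11/s3 VC-HIT; vc=[30,7,15]
#18 0x1c→b7/s3 VC-HIT; vc=[30,11,15]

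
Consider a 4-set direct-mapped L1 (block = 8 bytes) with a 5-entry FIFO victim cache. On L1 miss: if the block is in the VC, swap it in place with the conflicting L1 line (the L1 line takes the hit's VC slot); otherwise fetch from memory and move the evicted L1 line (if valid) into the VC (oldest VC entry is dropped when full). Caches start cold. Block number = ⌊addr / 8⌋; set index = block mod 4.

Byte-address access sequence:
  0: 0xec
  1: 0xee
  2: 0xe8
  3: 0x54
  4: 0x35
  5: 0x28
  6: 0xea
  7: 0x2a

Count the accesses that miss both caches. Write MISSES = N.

0: 0xec (blk 29, set 1) → MISS  vc=[]
1: 0xee (blk 29, set 1) → L1-HIT  vc=[]
2: 0xe8 (blk 29, set 1) → L1-HIT  vc=[]
3: 0x54 (blk 10, set 2) → MISS  vc=[]
4: 0x35 (blk 6, set 2) → MISS  vc=[10]
5: 0x28 (blk 5, set 1) → MISS  vc=[10, 29]
6: 0xea (blk 29, set 1) → VC-HIT  vc=[10, 5]
7: 0x2a (blk 5, set 1) → VC-HIT  vc=[10, 29]

MISSES = 4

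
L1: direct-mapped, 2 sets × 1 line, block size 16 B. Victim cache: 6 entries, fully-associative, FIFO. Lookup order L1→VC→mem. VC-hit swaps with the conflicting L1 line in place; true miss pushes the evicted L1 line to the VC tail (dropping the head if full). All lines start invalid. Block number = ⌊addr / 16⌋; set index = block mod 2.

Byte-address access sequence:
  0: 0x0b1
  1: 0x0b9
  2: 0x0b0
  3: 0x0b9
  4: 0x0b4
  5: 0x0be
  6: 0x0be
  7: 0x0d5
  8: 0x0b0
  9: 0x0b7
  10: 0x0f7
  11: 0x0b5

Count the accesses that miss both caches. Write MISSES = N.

MISSES = 3

#0 0xb1→b11/s1 MISS; vc=[]
#1 0xb9→b11/s1 L1-HIT; vc=[]
#2 0xb0→b11/s1 L1-HIT; vc=[]
#3 0xb9→b11/s1 L1-HIT; vc=[]
#4 0xb4→b11/s1 L1-HIT; vc=[]
#5 0xbe→b11/s1 L1-HIT; vc=[]
#6 0xbe→b11/s1 L1-HIT; vc=[]
#7 0xd5→b13/s1 MISS; vc=[11]
#8 0xb0→b11/s1 VC-HIT; vc=[13]
#9 0xb7→b11/s1 L1-HIT; vc=[13]
#10 0xf7→b15/s1 MISS; vc=[13,11]
#11 0xb5→b11/s1 VC-HIT; vc=[13,15]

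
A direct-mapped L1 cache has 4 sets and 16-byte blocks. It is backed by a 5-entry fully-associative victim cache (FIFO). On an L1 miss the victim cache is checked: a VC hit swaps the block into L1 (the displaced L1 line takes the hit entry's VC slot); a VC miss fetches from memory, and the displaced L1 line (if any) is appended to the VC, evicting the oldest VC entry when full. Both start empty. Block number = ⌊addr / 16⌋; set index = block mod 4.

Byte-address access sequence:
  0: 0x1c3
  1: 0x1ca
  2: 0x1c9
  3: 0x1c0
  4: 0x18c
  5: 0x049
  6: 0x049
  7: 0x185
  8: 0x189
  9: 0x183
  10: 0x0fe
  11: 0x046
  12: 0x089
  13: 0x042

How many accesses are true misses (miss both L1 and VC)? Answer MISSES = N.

#0 0x1c3→b28/s0 MISS; vc=[]
#1 0x1ca→b28/s0 L1-HIT; vc=[]
#2 0x1c9→b28/s0 L1-HIT; vc=[]
#3 0x1c0→b28/s0 L1-HIT; vc=[]
#4 0x18c→b24/s0 MISS; vc=[28]
#5 0x49→b4/s0 MISS; vc=[28,24]
#6 0x49→b4/s0 L1-HIT; vc=[28,24]
#7 0x185→b24/s0 VC-HIT; vc=[28,4]
#8 0x189→b24/s0 L1-HIT; vc=[28,4]
#9 0x183→b24/s0 L1-HIT; vc=[28,4]
#10 0xfe→b15/s3 MISS; vc=[28,4]
#11 0x46→b4/s0 VC-HIT; vc=[28,24]
#12 0x89→b8/s0 MISS; vc=[28,24,4]
#13 0x42→b4/s0 VC-HIT; vc=[28,24,8]

MISSES = 5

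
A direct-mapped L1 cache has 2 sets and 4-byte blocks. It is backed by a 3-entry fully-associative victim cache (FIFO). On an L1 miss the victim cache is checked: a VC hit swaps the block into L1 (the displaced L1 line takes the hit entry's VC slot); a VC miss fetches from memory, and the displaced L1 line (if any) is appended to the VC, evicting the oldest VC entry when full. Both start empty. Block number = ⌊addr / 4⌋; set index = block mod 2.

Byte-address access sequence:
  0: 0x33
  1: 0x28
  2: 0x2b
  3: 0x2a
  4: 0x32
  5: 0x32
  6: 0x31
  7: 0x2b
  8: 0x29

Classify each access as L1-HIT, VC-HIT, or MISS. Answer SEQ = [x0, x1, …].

  [0] addr=0x33 blk=12 s=0: MISS | VC []
  [1] addr=0x28 blk=10 s=0: MISS | VC [12]
  [2] addr=0x2b blk=10 s=0: L1-HIT | VC [12]
  [3] addr=0x2a blk=10 s=0: L1-HIT | VC [12]
  [4] addr=0x32 blk=12 s=0: VC-HIT | VC [10]
  [5] addr=0x32 blk=12 s=0: L1-HIT | VC [10]
  [6] addr=0x31 blk=12 s=0: L1-HIT | VC [10]
  [7] addr=0x2b blk=10 s=0: VC-HIT | VC [12]
  [8] addr=0x29 blk=10 s=0: L1-HIT | VC [12]

SEQ = [MISS, MISS, L1-HIT, L1-HIT, VC-HIT, L1-HIT, L1-HIT, VC-HIT, L1-HIT]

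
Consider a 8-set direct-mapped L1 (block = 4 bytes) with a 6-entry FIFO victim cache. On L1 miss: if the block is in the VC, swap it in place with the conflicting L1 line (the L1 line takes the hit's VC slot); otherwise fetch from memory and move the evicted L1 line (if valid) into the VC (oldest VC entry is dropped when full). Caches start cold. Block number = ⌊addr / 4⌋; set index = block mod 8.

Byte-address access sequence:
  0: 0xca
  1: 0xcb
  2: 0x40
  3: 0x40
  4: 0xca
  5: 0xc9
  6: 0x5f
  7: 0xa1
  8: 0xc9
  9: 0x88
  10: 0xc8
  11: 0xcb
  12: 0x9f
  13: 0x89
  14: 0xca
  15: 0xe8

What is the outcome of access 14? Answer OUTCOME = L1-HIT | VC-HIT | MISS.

OUTCOME = VC-HIT

0: 0xca (blk 50, set 2) → MISS  vc=[]
1: 0xcb (blk 50, set 2) → L1-HIT  vc=[]
2: 0x40 (blk 16, set 0) → MISS  vc=[]
3: 0x40 (blk 16, set 0) → L1-HIT  vc=[]
4: 0xca (blk 50, set 2) → L1-HIT  vc=[]
5: 0xc9 (blk 50, set 2) → L1-HIT  vc=[]
6: 0x5f (blk 23, set 7) → MISS  vc=[]
7: 0xa1 (blk 40, set 0) → MISS  vc=[16]
8: 0xc9 (blk 50, set 2) → L1-HIT  vc=[16]
9: 0x88 (blk 34, set 2) → MISS  vc=[16, 50]
10: 0xc8 (blk 50, set 2) → VC-HIT  vc=[16, 34]
11: 0xcb (blk 50, set 2) → L1-HIT  vc=[16, 34]
12: 0x9f (blk 39, set 7) → MISS  vc=[16, 34, 23]
13: 0x89 (blk 34, set 2) → VC-HIT  vc=[16, 50, 23]
14: 0xca (blk 50, set 2) → VC-HIT  vc=[16, 34, 23]
15: 0xe8 (blk 58, set 2) → MISS  vc=[16, 34, 23, 50]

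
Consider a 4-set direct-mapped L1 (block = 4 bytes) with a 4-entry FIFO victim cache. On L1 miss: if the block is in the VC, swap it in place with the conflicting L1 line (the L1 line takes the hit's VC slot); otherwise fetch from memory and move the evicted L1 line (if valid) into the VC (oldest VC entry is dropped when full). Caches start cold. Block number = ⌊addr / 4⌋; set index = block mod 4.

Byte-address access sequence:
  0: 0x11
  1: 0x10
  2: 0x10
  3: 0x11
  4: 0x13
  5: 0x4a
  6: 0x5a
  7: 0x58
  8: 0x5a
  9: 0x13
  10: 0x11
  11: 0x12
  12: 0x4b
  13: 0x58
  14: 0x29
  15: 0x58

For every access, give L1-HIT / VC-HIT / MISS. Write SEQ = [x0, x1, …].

0: 0x11 (blk 4, set 0) → MISS  vc=[]
1: 0x10 (blk 4, set 0) → L1-HIT  vc=[]
2: 0x10 (blk 4, set 0) → L1-HIT  vc=[]
3: 0x11 (blk 4, set 0) → L1-HIT  vc=[]
4: 0x13 (blk 4, set 0) → L1-HIT  vc=[]
5: 0x4a (blk 18, set 2) → MISS  vc=[]
6: 0x5a (blk 22, set 2) → MISS  vc=[18]
7: 0x58 (blk 22, set 2) → L1-HIT  vc=[18]
8: 0x5a (blk 22, set 2) → L1-HIT  vc=[18]
9: 0x13 (blk 4, set 0) → L1-HIT  vc=[18]
10: 0x11 (blk 4, set 0) → L1-HIT  vc=[18]
11: 0x12 (blk 4, set 0) → L1-HIT  vc=[18]
12: 0x4b (blk 18, set 2) → VC-HIT  vc=[22]
13: 0x58 (blk 22, set 2) → VC-HIT  vc=[18]
14: 0x29 (blk 10, set 2) → MISS  vc=[18, 22]
15: 0x58 (blk 22, set 2) → VC-HIT  vc=[18, 10]

SEQ = [MISS, L1-HIT, L1-HIT, L1-HIT, L1-HIT, MISS, MISS, L1-HIT, L1-HIT, L1-HIT, L1-HIT, L1-HIT, VC-HIT, VC-HIT, MISS, VC-HIT]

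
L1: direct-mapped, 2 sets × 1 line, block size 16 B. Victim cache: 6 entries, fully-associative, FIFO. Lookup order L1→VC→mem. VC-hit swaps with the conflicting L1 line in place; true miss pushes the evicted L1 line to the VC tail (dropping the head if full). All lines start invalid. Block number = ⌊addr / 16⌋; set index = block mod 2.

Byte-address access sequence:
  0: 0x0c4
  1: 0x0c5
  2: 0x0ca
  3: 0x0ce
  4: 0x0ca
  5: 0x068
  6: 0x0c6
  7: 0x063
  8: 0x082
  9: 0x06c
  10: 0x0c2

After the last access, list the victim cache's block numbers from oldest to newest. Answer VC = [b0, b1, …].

VC = [6, 8]

  [0] addr=0xc4 blk=12 s=0: MISS | VC []
  [1] addr=0xc5 blk=12 s=0: L1-HIT | VC []
  [2] addr=0xca blk=12 s=0: L1-HIT | VC []
  [3] addr=0xce blk=12 s=0: L1-HIT | VC []
  [4] addr=0xca blk=12 s=0: L1-HIT | VC []
  [5] addr=0x68 blk=6 s=0: MISS | VC [12]
  [6] addr=0xc6 blk=12 s=0: VC-HIT | VC [6]
  [7] addr=0x63 blk=6 s=0: VC-HIT | VC [12]
  [8] addr=0x82 blk=8 s=0: MISS | VC [12, 6]
  [9] addr=0x6c blk=6 s=0: VC-HIT | VC [12, 8]
  [10] addr=0xc2 blk=12 s=0: VC-HIT | VC [6, 8]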